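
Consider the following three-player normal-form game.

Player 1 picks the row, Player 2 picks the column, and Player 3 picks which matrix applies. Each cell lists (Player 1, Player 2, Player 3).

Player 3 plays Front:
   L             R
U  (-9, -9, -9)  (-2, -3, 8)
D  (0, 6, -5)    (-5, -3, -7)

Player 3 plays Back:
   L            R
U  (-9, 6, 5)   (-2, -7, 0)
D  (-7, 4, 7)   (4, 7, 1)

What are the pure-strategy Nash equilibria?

For each strategy profile, look for a profitable unilateral deviation.
(U, L, Front): Player 1 can switch to D (-9 → 0). Not NE.
(U, L, Back): Player 1 can switch to D (-9 → -7). Not NE.
(U, R, Front): Player 1 gets -2, best alternative -5; Player 2 gets -3, best alternative -9; Player 3 gets 8, best alternative 0. No profitable deviation — NE.
(U, R, Back): Player 1 can switch to D (-2 → 4). Not NE.
(D, L, Front): Player 3 can switch to Back (-5 → 7). Not NE.
(D, L, Back): Player 2 can switch to R (4 → 7). Not NE.
(D, R, Front): Player 1 can switch to U (-5 → -2). Not NE.
(D, R, Back): Player 1 gets 4, best alternative -2; Player 2 gets 7, best alternative 4; Player 3 gets 1, best alternative -7. No profitable deviation — NE.

(U, R, Front), (D, R, Back)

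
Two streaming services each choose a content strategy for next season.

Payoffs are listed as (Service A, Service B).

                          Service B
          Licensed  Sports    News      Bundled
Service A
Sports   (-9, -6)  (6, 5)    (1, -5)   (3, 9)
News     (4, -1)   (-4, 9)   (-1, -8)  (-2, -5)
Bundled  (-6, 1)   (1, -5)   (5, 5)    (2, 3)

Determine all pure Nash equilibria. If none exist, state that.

Service A against Licensed: payoffs -9, 4, -6 → best response News.
Service A against Sports: payoffs 6, -4, 1 → best response Sports.
Service A against News: payoffs 1, -1, 5 → best response Bundled.
Service A against Bundled: payoffs 3, -2, 2 → best response Sports.
Service B against Sports: payoffs -6, 5, -5, 9 → best response Bundled.
Service B against News: payoffs -1, 9, -8, -5 → best response Sports.
Service B against Bundled: payoffs 1, -5, 5, 3 → best response News.
Mutual best responses: (Sports, Bundled); (Bundled, News).

Pure-strategy Nash equilibria: (Sports, Bundled); (Bundled, News)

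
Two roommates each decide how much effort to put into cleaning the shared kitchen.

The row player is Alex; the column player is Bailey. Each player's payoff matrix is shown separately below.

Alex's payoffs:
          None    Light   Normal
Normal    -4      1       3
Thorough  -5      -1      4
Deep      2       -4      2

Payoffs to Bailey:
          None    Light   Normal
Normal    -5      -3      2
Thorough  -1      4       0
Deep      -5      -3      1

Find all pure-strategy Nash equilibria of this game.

This game has no pure Nash equilibrium.

Alex against None: payoffs -4, -5, 2 → best response Deep.
Alex against Light: payoffs 1, -1, -4 → best response Normal.
Alex against Normal: payoffs 3, 4, 2 → best response Thorough.
Bailey against Normal: payoffs -5, -3, 2 → best response Normal.
Bailey against Thorough: payoffs -1, 4, 0 → best response Light.
Bailey against Deep: payoffs -5, -3, 1 → best response Normal.
No profile is a mutual best response for all players.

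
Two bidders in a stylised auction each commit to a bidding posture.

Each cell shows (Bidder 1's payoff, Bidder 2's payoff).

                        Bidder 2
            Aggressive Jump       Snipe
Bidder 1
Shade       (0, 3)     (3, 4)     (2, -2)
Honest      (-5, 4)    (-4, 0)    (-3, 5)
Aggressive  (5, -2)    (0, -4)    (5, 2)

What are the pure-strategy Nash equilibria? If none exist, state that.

(Shade, Aggressive): Bidder 1 can switch to Aggressive (0 → 5). Not NE.
(Shade, Jump): Bidder 1 gets 3, best alternative 0; Bidder 2 gets 4, best alternative 3. No profitable deviation — NE.
(Shade, Snipe): Bidder 1 can switch to Aggressive (2 → 5). Not NE.
(Honest, Aggressive): Bidder 1 can switch to Shade (-5 → 0). Not NE.
(Honest, Jump): Bidder 1 can switch to Shade (-4 → 3). Not NE.
(Honest, Snipe): Bidder 1 can switch to Shade (-3 → 2). Not NE.
(Aggressive, Aggressive): Bidder 2 can switch to Snipe (-2 → 2). Not NE.
(Aggressive, Jump): Bidder 1 can switch to Shade (0 → 3). Not NE.
(Aggressive, Snipe): Bidder 1 gets 5, best alternative 2; Bidder 2 gets 2, best alternative -2. No profitable deviation — NE.

The pure Nash equilibria are (Shade, Jump); (Aggressive, Snipe).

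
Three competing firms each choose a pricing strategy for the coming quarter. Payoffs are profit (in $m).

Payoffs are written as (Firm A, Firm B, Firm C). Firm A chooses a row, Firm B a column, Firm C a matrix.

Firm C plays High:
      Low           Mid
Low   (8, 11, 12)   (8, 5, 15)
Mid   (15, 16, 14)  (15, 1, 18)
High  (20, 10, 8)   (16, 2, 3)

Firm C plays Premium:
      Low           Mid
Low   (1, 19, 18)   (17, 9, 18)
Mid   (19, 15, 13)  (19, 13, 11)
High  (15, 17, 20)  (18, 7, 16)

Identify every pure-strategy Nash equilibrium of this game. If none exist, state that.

No pure-strategy Nash equilibrium.

Mark each player's best response to every combination of opponents' strategies; a profile where every player is best-responding is a pure Nash equilibrium.
Firm A against (Low, High): payoffs 8, 15, 20 → best response High.
Firm A against (Low, Premium): payoffs 1, 19, 15 → best response Mid.
Firm A against (Mid, High): payoffs 8, 15, 16 → best response High.
Firm A against (Mid, Premium): payoffs 17, 19, 18 → best response Mid.
Firm B against (Low, High): payoffs 11, 5 → best response Low.
Firm B against (Low, Premium): payoffs 19, 9 → best response Low.
Firm B against (Mid, High): payoffs 16, 1 → best response Low.
Firm B against (Mid, Premium): payoffs 15, 13 → best response Low.
Firm B against (High, High): payoffs 10, 2 → best response Low.
Firm B against (High, Premium): payoffs 17, 7 → best response Low.
Firm C against (Low, Low): payoffs 12, 18 → best response Premium.
Firm C against (Low, Mid): payoffs 15, 18 → best response Premium.
Firm C against (Mid, Low): payoffs 14, 13 → best response High.
Firm C against (Mid, Mid): payoffs 18, 11 → best response High.
Firm C against (High, Low): payoffs 8, 20 → best response Premium.
Firm C against (High, Mid): payoffs 3, 16 → best response Premium.
No profile is a mutual best response for all players.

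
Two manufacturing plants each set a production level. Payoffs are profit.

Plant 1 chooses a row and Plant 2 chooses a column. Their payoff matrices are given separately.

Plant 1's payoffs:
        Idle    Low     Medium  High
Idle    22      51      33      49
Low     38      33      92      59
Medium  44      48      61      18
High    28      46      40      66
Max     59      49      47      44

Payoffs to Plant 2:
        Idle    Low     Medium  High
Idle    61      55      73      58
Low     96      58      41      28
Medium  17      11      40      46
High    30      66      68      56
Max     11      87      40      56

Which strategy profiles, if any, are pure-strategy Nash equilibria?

There is no pure-strategy Nash equilibrium.

(Idle, Idle): Plant 1 can switch to Low (22 → 38). Not NE.
(Idle, Low): Plant 2 can switch to Idle (55 → 61). Not NE.
(Idle, Medium): Plant 1 can switch to Low (33 → 92). Not NE.
(Idle, High): Plant 1 can switch to Low (49 → 59). Not NE.
(Low, Idle): Plant 1 can switch to Medium (38 → 44). Not NE.
(Low, Low): Plant 1 can switch to Idle (33 → 51). Not NE.
(The remaining 14 profiles each have a profitable deviation by the same check.)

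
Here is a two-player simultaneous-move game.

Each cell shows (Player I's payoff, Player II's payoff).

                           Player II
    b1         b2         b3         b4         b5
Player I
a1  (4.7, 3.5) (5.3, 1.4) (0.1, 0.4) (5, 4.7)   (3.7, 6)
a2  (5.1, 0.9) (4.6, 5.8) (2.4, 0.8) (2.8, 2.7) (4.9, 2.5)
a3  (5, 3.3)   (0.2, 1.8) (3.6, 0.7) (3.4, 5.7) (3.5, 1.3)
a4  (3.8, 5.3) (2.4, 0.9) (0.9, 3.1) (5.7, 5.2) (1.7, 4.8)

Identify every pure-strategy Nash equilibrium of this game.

Mark each player's best response to every combination of opponents' strategies; a profile where every player is best-responding is a pure Nash equilibrium.
Player I against b1: payoffs 4.7, 5.1, 5, 3.8 → best response a2.
Player I against b2: payoffs 5.3, 4.6, 0.2, 2.4 → best response a1.
Player I against b3: payoffs 0.1, 2.4, 3.6, 0.9 → best response a3.
Player I against b4: payoffs 5, 2.8, 3.4, 5.7 → best response a4.
Player I against b5: payoffs 3.7, 4.9, 3.5, 1.7 → best response a2.
Player II against a1: payoffs 3.5, 1.4, 0.4, 4.7, 6 → best response b5.
Player II against a2: payoffs 0.9, 5.8, 0.8, 2.7, 2.5 → best response b2.
Player II against a3: payoffs 3.3, 1.8, 0.7, 5.7, 1.3 → best response b4.
Player II against a4: payoffs 5.3, 0.9, 3.1, 5.2, 4.8 → best response b1.
No profile is a mutual best response for all players.

There is no pure-strategy Nash equilibrium.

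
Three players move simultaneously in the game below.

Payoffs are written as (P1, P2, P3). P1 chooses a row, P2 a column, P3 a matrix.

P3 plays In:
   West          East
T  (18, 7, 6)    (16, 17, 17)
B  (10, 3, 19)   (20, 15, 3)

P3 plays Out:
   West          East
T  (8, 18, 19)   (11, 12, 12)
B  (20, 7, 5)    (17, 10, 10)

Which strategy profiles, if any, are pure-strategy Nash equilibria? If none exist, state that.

Mark each player's best response to every combination of opponents' strategies; a profile where every player is best-responding is a pure Nash equilibrium.
P1 against (West, In): payoffs 18, 10 → best response T.
P1 against (West, Out): payoffs 8, 20 → best response B.
P1 against (East, In): payoffs 16, 20 → best response B.
P1 against (East, Out): payoffs 11, 17 → best response B.
P2 against (T, In): payoffs 7, 17 → best response East.
P2 against (T, Out): payoffs 18, 12 → best response West.
P2 against (B, In): payoffs 3, 15 → best response East.
P2 against (B, Out): payoffs 7, 10 → best response East.
P3 against (T, West): payoffs 6, 19 → best response Out.
P3 against (T, East): payoffs 17, 12 → best response In.
P3 against (B, West): payoffs 19, 5 → best response In.
P3 against (B, East): payoffs 3, 10 → best response Out.
Mutual best responses: (B, East, Out).

(B, East, Out)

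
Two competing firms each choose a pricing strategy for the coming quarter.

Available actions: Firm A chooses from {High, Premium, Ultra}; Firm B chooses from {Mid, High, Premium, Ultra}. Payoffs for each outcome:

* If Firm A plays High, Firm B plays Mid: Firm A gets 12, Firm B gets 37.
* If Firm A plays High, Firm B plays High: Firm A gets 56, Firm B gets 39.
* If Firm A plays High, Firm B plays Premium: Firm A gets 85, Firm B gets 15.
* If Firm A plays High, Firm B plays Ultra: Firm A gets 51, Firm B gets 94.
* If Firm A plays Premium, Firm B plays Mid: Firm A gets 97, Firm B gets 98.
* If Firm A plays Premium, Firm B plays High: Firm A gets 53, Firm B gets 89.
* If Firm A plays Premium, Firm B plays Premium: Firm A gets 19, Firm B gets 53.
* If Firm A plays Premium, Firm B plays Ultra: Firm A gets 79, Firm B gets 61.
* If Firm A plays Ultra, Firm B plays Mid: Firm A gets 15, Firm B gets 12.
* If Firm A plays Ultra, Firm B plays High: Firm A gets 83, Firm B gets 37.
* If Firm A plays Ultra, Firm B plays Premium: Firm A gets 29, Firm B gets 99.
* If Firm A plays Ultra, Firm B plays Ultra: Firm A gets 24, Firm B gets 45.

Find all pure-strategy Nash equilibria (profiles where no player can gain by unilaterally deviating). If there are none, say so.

For each strategy profile, look for a profitable unilateral deviation.
(High, Mid): Firm A can switch to Premium (12 → 97). Not NE.
(High, High): Firm A can switch to Ultra (56 → 83). Not NE.
(High, Premium): Firm B can switch to Mid (15 → 37). Not NE.
(High, Ultra): Firm A can switch to Premium (51 → 79). Not NE.
(Premium, Mid): Firm A gets 97, best alternative 15; Firm B gets 98, best alternative 89. No profitable deviation — NE.
(Premium, High): Firm A can switch to High (53 → 56). Not NE.
(Premium, Premium): Firm A can switch to High (19 → 85). Not NE.
(Premium, Ultra): Firm B can switch to Mid (61 → 98). Not NE.
(Ultra, Mid): Firm A can switch to Premium (15 → 97). Not NE.
(The remaining 3 profiles each have a profitable deviation by the same check.)

(Premium, Mid)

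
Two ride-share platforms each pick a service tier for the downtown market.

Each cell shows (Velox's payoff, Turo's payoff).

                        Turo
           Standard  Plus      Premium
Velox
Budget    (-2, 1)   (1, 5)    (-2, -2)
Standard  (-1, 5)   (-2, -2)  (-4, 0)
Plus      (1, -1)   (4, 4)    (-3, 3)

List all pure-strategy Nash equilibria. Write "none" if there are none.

The unique pure-strategy Nash equilibrium is (Plus, Plus).

Velox against Standard: payoffs -2, -1, 1 → best response Plus.
Velox against Plus: payoffs 1, -2, 4 → best response Plus.
Velox against Premium: payoffs -2, -4, -3 → best response Budget.
Turo against Budget: payoffs 1, 5, -2 → best response Plus.
Turo against Standard: payoffs 5, -2, 0 → best response Standard.
Turo against Plus: payoffs -1, 4, 3 → best response Plus.
Mutual best responses: (Plus, Plus).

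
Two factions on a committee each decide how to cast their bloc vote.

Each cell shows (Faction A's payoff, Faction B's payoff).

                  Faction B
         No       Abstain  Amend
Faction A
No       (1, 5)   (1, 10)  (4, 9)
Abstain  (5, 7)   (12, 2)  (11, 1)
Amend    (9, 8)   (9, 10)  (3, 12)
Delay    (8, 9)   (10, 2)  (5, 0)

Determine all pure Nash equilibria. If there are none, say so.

No pure-strategy Nash equilibrium.

Faction A against No: payoffs 1, 5, 9, 8 → best response Amend.
Faction A against Abstain: payoffs 1, 12, 9, 10 → best response Abstain.
Faction A against Amend: payoffs 4, 11, 3, 5 → best response Abstain.
Faction B against No: payoffs 5, 10, 9 → best response Abstain.
Faction B against Abstain: payoffs 7, 2, 1 → best response No.
Faction B against Amend: payoffs 8, 10, 12 → best response Amend.
Faction B against Delay: payoffs 9, 2, 0 → best response No.
No profile is a mutual best response for all players.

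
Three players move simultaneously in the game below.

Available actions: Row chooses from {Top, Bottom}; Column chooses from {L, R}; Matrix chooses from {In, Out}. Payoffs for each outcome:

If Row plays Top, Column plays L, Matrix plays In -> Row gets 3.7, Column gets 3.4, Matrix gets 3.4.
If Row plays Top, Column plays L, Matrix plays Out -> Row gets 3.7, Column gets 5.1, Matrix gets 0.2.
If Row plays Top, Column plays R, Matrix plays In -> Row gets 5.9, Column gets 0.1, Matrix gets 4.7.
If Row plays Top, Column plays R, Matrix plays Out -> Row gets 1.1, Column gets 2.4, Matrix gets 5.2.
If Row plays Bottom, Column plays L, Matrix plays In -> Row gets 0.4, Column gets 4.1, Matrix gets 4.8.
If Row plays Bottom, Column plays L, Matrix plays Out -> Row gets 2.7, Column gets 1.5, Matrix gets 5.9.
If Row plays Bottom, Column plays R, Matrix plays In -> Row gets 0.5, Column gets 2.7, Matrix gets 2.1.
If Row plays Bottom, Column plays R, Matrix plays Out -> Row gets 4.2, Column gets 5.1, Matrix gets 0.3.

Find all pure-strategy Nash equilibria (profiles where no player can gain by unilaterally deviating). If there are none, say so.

(Top, L, In)

Check each profile: it is a Nash equilibrium iff no player can strictly gain by switching unilaterally.
(Top, L, In): Row gets 3.7, best alternative 0.4; Column gets 3.4, best alternative 0.1; Matrix gets 3.4, best alternative 0.2. No profitable deviation — NE.
(Top, L, Out): Matrix can switch to In (0.2 → 3.4). Not NE.
(Top, R, In): Column can switch to L (0.1 → 3.4). Not NE.
(Top, R, Out): Row can switch to Bottom (1.1 → 4.2). Not NE.
(Bottom, L, In): Row can switch to Top (0.4 → 3.7). Not NE.
(Bottom, L, Out): Row can switch to Top (2.7 → 3.7). Not NE.
(Bottom, R, In): Row can switch to Top (0.5 → 5.9). Not NE.
(Bottom, R, Out): Matrix can switch to In (0.3 → 2.1). Not NE.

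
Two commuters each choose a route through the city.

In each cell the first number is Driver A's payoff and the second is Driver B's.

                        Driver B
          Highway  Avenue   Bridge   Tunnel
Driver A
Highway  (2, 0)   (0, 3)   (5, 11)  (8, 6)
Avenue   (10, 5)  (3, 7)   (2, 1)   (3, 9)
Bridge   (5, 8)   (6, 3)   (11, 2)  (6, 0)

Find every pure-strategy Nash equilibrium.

Driver A against Highway: payoffs 2, 10, 5 → best response Avenue.
Driver A against Avenue: payoffs 0, 3, 6 → best response Bridge.
Driver A against Bridge: payoffs 5, 2, 11 → best response Bridge.
Driver A against Tunnel: payoffs 8, 3, 6 → best response Highway.
Driver B against Highway: payoffs 0, 3, 11, 6 → best response Bridge.
Driver B against Avenue: payoffs 5, 7, 1, 9 → best response Tunnel.
Driver B against Bridge: payoffs 8, 3, 2, 0 → best response Highway.
No profile is a mutual best response for all players.

There is no pure-strategy Nash equilibrium.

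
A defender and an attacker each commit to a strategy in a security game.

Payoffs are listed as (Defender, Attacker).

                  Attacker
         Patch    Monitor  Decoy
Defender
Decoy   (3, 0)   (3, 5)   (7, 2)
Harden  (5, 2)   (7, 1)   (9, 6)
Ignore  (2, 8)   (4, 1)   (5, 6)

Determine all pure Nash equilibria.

The unique pure-strategy Nash equilibrium is (Harden, Decoy).

For each player, find the best response to each opponent profile; mutual best responses are the pure NE.
Defender against Patch: payoffs 3, 5, 2 → best response Harden.
Defender against Monitor: payoffs 3, 7, 4 → best response Harden.
Defender against Decoy: payoffs 7, 9, 5 → best response Harden.
Attacker against Decoy: payoffs 0, 5, 2 → best response Monitor.
Attacker against Harden: payoffs 2, 1, 6 → best response Decoy.
Attacker against Ignore: payoffs 8, 1, 6 → best response Patch.
Mutual best responses: (Harden, Decoy).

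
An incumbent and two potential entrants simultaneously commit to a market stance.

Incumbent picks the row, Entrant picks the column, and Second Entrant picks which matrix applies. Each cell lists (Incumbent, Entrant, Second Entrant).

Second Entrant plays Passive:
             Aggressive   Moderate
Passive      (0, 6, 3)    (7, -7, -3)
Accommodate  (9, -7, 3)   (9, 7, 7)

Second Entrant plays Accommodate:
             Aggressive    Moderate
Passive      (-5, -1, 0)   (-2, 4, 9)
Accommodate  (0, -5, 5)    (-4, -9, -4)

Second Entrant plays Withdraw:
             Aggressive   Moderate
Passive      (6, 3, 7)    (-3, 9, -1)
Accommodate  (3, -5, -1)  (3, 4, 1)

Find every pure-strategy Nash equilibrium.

Incumbent against (Aggressive, Passive): payoffs 0, 9 → best response Accommodate.
Incumbent against (Aggressive, Accommodate): payoffs -5, 0 → best response Accommodate.
Incumbent against (Aggressive, Withdraw): payoffs 6, 3 → best response Passive.
Incumbent against (Moderate, Passive): payoffs 7, 9 → best response Accommodate.
Incumbent against (Moderate, Accommodate): payoffs -2, -4 → best response Passive.
Incumbent against (Moderate, Withdraw): payoffs -3, 3 → best response Accommodate.
Entrant against (Passive, Passive): payoffs 6, -7 → best response Aggressive.
Entrant against (Passive, Accommodate): payoffs -1, 4 → best response Moderate.
Entrant against (Passive, Withdraw): payoffs 3, 9 → best response Moderate.
Entrant against (Accommodate, Passive): payoffs -7, 7 → best response Moderate.
Entrant against (Accommodate, Accommodate): payoffs -5, -9 → best response Aggressive.
Entrant against (Accommodate, Withdraw): payoffs -5, 4 → best response Moderate.
Second Entrant against (Passive, Aggressive): payoffs 3, 0, 7 → best response Withdraw.
Second Entrant against (Passive, Moderate): payoffs -3, 9, -1 → best response Accommodate.
Second Entrant against (Accommodate, Aggressive): payoffs 3, 5, -1 → best response Accommodate.
Second Entrant against (Accommodate, Moderate): payoffs 7, -4, 1 → best response Passive.
Mutual best responses: (Passive, Moderate, Accommodate); (Accommodate, Aggressive, Accommodate); (Accommodate, Moderate, Passive).

(Passive, Moderate, Accommodate); (Accommodate, Aggressive, Accommodate); (Accommodate, Moderate, Passive)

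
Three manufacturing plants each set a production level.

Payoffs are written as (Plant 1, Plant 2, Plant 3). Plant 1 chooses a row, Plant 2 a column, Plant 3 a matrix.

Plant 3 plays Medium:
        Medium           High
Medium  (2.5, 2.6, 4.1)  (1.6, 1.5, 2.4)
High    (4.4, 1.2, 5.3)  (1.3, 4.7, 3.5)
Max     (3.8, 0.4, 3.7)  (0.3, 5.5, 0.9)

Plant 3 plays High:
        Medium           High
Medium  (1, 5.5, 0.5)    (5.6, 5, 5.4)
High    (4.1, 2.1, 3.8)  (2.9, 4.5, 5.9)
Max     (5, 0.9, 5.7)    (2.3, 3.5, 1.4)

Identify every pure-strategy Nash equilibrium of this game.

none

(Medium, Medium, Medium): Plant 1 can switch to High (2.5 → 4.4). Not NE.
(Medium, Medium, High): Plant 1 can switch to High (1 → 4.1). Not NE.
(Medium, High, Medium): Plant 2 can switch to Medium (1.5 → 2.6). Not NE.
(Medium, High, High): Plant 2 can switch to Medium (5 → 5.5). Not NE.
(High, Medium, Medium): Plant 2 can switch to High (1.2 → 4.7). Not NE.
(High, Medium, High): Plant 1 can switch to Max (4.1 → 5). Not NE.
(The remaining 6 profiles each have a profitable deviation by the same check.)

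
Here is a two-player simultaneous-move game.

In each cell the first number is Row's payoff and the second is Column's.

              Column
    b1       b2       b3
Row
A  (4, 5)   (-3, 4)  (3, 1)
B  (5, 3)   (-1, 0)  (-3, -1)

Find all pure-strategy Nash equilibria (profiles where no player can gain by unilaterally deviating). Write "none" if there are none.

For each player, find the best response to each opponent profile; mutual best responses are the pure NE.
Row against b1: payoffs 4, 5 → best response B.
Row against b2: payoffs -3, -1 → best response B.
Row against b3: payoffs 3, -3 → best response A.
Column against A: payoffs 5, 4, 1 → best response b1.
Column against B: payoffs 3, 0, -1 → best response b1.
Mutual best responses: (B, b1).

(B, b1)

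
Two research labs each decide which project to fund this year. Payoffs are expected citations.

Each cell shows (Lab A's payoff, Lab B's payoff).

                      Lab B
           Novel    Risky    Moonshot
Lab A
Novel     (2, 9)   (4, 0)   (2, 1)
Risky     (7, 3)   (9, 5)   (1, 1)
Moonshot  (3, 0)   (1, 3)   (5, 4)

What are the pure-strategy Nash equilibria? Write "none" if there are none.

(Novel, Novel): Lab A can switch to Risky (2 → 7). Not NE.
(Novel, Risky): Lab A can switch to Risky (4 → 9). Not NE.
(Novel, Moonshot): Lab A can switch to Moonshot (2 → 5). Not NE.
(Risky, Novel): Lab B can switch to Risky (3 → 5). Not NE.
(Risky, Risky): Lab A gets 9, best alternative 4; Lab B gets 5, best alternative 3. No profitable deviation — NE.
(Risky, Moonshot): Lab A can switch to Novel (1 → 2). Not NE.
(Moonshot, Novel): Lab A can switch to Risky (3 → 7). Not NE.
(Moonshot, Risky): Lab A can switch to Novel (1 → 4). Not NE.
(Moonshot, Moonshot): Lab A gets 5, best alternative 2; Lab B gets 4, best alternative 3. No profitable deviation — NE.

Pure-strategy Nash equilibria: (Risky, Risky); (Moonshot, Moonshot)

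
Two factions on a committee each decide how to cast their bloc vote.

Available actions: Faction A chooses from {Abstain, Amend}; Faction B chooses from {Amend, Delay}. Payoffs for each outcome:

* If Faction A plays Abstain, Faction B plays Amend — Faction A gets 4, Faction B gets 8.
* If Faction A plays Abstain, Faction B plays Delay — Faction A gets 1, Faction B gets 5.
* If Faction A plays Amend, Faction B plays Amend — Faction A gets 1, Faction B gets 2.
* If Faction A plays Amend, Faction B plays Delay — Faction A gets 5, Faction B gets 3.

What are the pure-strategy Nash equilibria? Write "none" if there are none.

For each strategy profile, look for a profitable unilateral deviation.
(Abstain, Amend): Faction A gets 4, best alternative 1; Faction B gets 8, best alternative 5. No profitable deviation — NE.
(Abstain, Delay): Faction A can switch to Amend (1 → 5). Not NE.
(Amend, Amend): Faction A can switch to Abstain (1 → 4). Not NE.
(Amend, Delay): Faction A gets 5, best alternative 1; Faction B gets 3, best alternative 2. No profitable deviation — NE.

Pure-strategy Nash equilibria: (Abstain, Amend) and (Amend, Delay)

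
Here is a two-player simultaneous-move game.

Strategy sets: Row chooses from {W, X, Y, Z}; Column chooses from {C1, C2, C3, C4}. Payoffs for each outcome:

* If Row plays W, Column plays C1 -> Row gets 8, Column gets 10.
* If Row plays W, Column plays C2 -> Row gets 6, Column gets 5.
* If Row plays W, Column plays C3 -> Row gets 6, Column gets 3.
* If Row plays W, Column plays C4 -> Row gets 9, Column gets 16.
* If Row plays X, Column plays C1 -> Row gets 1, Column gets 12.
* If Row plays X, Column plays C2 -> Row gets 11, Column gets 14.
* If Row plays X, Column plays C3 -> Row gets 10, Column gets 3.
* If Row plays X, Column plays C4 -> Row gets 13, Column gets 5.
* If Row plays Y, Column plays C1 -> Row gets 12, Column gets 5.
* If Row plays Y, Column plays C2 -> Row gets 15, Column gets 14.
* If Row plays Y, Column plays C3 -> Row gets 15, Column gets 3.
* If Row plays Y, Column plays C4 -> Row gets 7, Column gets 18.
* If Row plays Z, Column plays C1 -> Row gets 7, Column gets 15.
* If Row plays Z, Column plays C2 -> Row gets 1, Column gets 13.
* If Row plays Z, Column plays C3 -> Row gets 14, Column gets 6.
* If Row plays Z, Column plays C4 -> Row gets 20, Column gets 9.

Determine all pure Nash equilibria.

For each strategy profile, look for a profitable unilateral deviation.
(W, C1): Row can switch to Y (8 → 12). Not NE.
(W, C2): Row can switch to X (6 → 11). Not NE.
(W, C3): Row can switch to X (6 → 10). Not NE.
(W, C4): Row can switch to X (9 → 13). Not NE.
(X, C1): Row can switch to W (1 → 8). Not NE.
(X, C2): Row can switch to Y (11 → 15). Not NE.
(X, C3): Row can switch to Y (10 → 15). Not NE.
(X, C4): Row can switch to Z (13 → 20). Not NE.
(Y, C1): Column can switch to C2 (5 → 14). Not NE.
(Y, C2): Column can switch to C4 (14 → 18). Not NE.
(Y, C3): Column can switch to C1 (3 → 5). Not NE.
(Y, C4): Row can switch to W (7 → 9). Not NE.
(The remaining 4 profiles each have a profitable deviation by the same check.)

This game has no pure Nash equilibrium.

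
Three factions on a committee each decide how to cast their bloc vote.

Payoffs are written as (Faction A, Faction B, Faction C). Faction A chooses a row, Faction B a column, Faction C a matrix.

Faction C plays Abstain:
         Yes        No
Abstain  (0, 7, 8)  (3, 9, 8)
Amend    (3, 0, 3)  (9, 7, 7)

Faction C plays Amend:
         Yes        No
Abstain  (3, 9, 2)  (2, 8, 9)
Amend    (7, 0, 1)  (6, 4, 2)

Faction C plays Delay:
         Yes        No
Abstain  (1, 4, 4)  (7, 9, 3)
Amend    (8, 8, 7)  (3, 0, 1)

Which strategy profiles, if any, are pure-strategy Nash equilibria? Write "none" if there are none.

Faction A against (Yes, Abstain): payoffs 0, 3 → best response Amend.
Faction A against (Yes, Amend): payoffs 3, 7 → best response Amend.
Faction A against (Yes, Delay): payoffs 1, 8 → best response Amend.
Faction A against (No, Abstain): payoffs 3, 9 → best response Amend.
Faction A against (No, Amend): payoffs 2, 6 → best response Amend.
Faction A against (No, Delay): payoffs 7, 3 → best response Abstain.
Faction B against (Abstain, Abstain): payoffs 7, 9 → best response No.
Faction B against (Abstain, Amend): payoffs 9, 8 → best response Yes.
Faction B against (Abstain, Delay): payoffs 4, 9 → best response No.
Faction B against (Amend, Abstain): payoffs 0, 7 → best response No.
Faction B against (Amend, Amend): payoffs 0, 4 → best response No.
Faction B against (Amend, Delay): payoffs 8, 0 → best response Yes.
Faction C against (Abstain, Yes): payoffs 8, 2, 4 → best response Abstain.
Faction C against (Abstain, No): payoffs 8, 9, 3 → best response Amend.
Faction C against (Amend, Yes): payoffs 3, 1, 7 → best response Delay.
Faction C against (Amend, No): payoffs 7, 2, 1 → best response Abstain.
Mutual best responses: (Amend, Yes, Delay); (Amend, No, Abstain).

The pure Nash equilibria are (Amend, Yes, Delay), (Amend, No, Abstain).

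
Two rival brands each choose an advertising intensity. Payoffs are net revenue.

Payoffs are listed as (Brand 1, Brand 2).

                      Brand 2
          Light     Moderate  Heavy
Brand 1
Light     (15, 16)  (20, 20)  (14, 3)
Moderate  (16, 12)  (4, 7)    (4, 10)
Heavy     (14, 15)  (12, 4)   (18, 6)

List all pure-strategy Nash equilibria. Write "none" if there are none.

(Light, Light): Brand 1 can switch to Moderate (15 → 16). Not NE.
(Light, Moderate): Brand 1 gets 20, best alternative 12; Brand 2 gets 20, best alternative 16. No profitable deviation — NE.
(Light, Heavy): Brand 1 can switch to Heavy (14 → 18). Not NE.
(Moderate, Light): Brand 1 gets 16, best alternative 15; Brand 2 gets 12, best alternative 10. No profitable deviation — NE.
(Moderate, Moderate): Brand 1 can switch to Light (4 → 20). Not NE.
(Moderate, Heavy): Brand 1 can switch to Light (4 → 14). Not NE.
(Heavy, Light): Brand 1 can switch to Light (14 → 15). Not NE.
(Heavy, Moderate): Brand 1 can switch to Light (12 → 20). Not NE.
(Heavy, Heavy): Brand 2 can switch to Light (6 → 15). Not NE.

(Light, Moderate), (Moderate, Light)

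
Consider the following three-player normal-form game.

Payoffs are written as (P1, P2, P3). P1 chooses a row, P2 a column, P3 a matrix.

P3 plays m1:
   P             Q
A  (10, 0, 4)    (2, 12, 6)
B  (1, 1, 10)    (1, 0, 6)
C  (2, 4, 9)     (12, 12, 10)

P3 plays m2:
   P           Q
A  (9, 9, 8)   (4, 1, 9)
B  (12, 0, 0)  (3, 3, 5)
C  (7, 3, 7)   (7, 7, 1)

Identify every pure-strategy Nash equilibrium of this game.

Check each profile: it is a Nash equilibrium iff no player can strictly gain by switching unilaterally.
(A, P, m1): P2 can switch to Q (0 → 12). Not NE.
(A, P, m2): P1 can switch to B (9 → 12). Not NE.
(A, Q, m1): P1 can switch to C (2 → 12). Not NE.
(A, Q, m2): P1 can switch to C (4 → 7). Not NE.
(B, P, m1): P1 can switch to A (1 → 10). Not NE.
(B, P, m2): P2 can switch to Q (0 → 3). Not NE.
(B, Q, m1): P1 can switch to A (1 → 2). Not NE.
(B, Q, m2): P1 can switch to A (3 → 4). Not NE.
(C, P, m1): P1 can switch to A (2 → 10). Not NE.
(C, P, m2): P1 can switch to A (7 → 9). Not NE.
(C, Q, m1): P1 gets 12, best alternative 2; P2 gets 12, best alternative 4; P3 gets 10, best alternative 1. No profitable deviation — NE.
(The remaining 1 profile has a profitable deviation by the same check.)

(C, Q, m1)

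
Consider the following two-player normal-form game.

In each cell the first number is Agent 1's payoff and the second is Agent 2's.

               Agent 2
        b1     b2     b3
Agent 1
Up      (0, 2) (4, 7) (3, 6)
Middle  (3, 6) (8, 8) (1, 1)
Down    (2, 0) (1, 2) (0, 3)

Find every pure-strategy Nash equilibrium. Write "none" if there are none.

For each player, find the best response to each opponent profile; mutual best responses are the pure NE.
Agent 1 against b1: payoffs 0, 3, 2 → best response Middle.
Agent 1 against b2: payoffs 4, 8, 1 → best response Middle.
Agent 1 against b3: payoffs 3, 1, 0 → best response Up.
Agent 2 against Up: payoffs 2, 7, 6 → best response b2.
Agent 2 against Middle: payoffs 6, 8, 1 → best response b2.
Agent 2 against Down: payoffs 0, 2, 3 → best response b3.
Mutual best responses: (Middle, b2).

(Middle, b2)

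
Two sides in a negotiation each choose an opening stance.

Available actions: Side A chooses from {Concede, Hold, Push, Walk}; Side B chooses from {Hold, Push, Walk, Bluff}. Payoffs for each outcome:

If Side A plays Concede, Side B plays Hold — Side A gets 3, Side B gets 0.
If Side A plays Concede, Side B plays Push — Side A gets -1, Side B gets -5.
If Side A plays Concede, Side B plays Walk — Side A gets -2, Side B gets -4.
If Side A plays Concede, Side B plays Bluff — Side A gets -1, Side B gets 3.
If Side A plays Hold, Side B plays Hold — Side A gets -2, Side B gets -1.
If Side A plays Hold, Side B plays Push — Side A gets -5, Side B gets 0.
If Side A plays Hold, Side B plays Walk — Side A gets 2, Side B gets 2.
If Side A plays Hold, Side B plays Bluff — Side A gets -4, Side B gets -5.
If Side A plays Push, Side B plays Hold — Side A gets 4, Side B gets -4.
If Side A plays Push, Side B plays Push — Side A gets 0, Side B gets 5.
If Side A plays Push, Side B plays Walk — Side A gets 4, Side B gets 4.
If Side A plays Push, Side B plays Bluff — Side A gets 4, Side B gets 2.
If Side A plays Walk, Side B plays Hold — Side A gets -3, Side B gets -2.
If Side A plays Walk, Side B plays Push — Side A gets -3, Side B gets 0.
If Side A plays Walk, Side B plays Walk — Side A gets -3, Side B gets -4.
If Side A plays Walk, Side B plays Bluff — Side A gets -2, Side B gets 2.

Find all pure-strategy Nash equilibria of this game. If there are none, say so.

For each player, find the best response to each opponent profile; mutual best responses are the pure NE.
Side A against Hold: payoffs 3, -2, 4, -3 → best response Push.
Side A against Push: payoffs -1, -5, 0, -3 → best response Push.
Side A against Walk: payoffs -2, 2, 4, -3 → best response Push.
Side A against Bluff: payoffs -1, -4, 4, -2 → best response Push.
Side B against Concede: payoffs 0, -5, -4, 3 → best response Bluff.
Side B against Hold: payoffs -1, 0, 2, -5 → best response Walk.
Side B against Push: payoffs -4, 5, 4, 2 → best response Push.
Side B against Walk: payoffs -2, 0, -4, 2 → best response Bluff.
Mutual best responses: (Push, Push).

(Push, Push)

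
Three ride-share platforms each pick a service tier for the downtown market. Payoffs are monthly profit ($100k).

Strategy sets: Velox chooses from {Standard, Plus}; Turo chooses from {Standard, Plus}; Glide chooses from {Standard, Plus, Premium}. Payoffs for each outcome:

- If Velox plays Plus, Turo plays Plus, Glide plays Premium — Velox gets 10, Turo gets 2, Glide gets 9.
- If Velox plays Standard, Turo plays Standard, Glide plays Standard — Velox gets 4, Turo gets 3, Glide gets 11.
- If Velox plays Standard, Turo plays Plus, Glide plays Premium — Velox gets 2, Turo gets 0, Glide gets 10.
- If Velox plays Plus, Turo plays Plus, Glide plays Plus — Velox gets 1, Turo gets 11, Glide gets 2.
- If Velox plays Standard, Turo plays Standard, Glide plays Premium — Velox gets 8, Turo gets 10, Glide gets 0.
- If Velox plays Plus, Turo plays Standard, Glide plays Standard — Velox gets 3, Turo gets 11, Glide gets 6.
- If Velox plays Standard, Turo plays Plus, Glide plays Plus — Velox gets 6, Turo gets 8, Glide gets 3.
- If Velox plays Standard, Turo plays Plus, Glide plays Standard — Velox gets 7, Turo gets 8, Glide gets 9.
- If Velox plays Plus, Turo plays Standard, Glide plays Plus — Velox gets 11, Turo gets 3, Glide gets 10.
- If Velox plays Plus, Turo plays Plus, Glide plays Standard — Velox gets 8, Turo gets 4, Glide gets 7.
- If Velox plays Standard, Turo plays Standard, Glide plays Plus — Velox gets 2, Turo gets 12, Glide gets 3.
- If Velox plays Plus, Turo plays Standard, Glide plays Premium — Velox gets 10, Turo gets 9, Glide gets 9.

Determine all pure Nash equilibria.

No pure-strategy Nash equilibrium.

Velox against (Standard, Standard): payoffs 4, 3 → best response Standard.
Velox against (Standard, Plus): payoffs 2, 11 → best response Plus.
Velox against (Standard, Premium): payoffs 8, 10 → best response Plus.
Velox against (Plus, Standard): payoffs 7, 8 → best response Plus.
Velox against (Plus, Plus): payoffs 6, 1 → best response Standard.
Velox against (Plus, Premium): payoffs 2, 10 → best response Plus.
Turo against (Standard, Standard): payoffs 3, 8 → best response Plus.
Turo against (Standard, Plus): payoffs 12, 8 → best response Standard.
Turo against (Standard, Premium): payoffs 10, 0 → best response Standard.
Turo against (Plus, Standard): payoffs 11, 4 → best response Standard.
Turo against (Plus, Plus): payoffs 3, 11 → best response Plus.
Turo against (Plus, Premium): payoffs 9, 2 → best response Standard.
Glide against (Standard, Standard): payoffs 11, 3, 0 → best response Standard.
Glide against (Standard, Plus): payoffs 9, 3, 10 → best response Premium.
Glide against (Plus, Standard): payoffs 6, 10, 9 → best response Plus.
Glide against (Plus, Plus): payoffs 7, 2, 9 → best response Premium.
No profile is a mutual best response for all players.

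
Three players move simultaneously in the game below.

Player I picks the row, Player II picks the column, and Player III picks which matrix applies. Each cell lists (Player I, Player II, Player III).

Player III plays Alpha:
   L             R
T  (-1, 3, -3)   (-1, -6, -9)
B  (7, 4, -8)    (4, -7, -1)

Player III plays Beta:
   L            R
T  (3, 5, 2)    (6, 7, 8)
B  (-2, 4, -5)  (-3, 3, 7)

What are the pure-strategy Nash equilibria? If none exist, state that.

(T, L, Alpha): Player I can switch to B (-1 → 7). Not NE.
(T, L, Beta): Player II can switch to R (5 → 7). Not NE.
(T, R, Alpha): Player I can switch to B (-1 → 4). Not NE.
(T, R, Beta): Player I gets 6, best alternative -3; Player II gets 7, best alternative 5; Player III gets 8, best alternative -9. No profitable deviation — NE.
(B, L, Alpha): Player III can switch to Beta (-8 → -5). Not NE.
(B, L, Beta): Player I can switch to T (-2 → 3). Not NE.
(B, R, Alpha): Player II can switch to L (-7 → 4). Not NE.
(The remaining 1 profile has a profitable deviation by the same check.)

The unique pure-strategy Nash equilibrium is (T, R, Beta).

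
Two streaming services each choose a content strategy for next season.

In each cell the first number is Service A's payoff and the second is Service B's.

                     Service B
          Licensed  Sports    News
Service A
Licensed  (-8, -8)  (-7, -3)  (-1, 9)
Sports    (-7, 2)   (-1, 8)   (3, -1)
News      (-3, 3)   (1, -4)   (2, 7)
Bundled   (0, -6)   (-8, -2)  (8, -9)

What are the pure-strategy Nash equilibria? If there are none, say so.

none

Service A against Licensed: payoffs -8, -7, -3, 0 → best response Bundled.
Service A against Sports: payoffs -7, -1, 1, -8 → best response News.
Service A against News: payoffs -1, 3, 2, 8 → best response Bundled.
Service B against Licensed: payoffs -8, -3, 9 → best response News.
Service B against Sports: payoffs 2, 8, -1 → best response Sports.
Service B against News: payoffs 3, -4, 7 → best response News.
Service B against Bundled: payoffs -6, -2, -9 → best response Sports.
No profile is a mutual best response for all players.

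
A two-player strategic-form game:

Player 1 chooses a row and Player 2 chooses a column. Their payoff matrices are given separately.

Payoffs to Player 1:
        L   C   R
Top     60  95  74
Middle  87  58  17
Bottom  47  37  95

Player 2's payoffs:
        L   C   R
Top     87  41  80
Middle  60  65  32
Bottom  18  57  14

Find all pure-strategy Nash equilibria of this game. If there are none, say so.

Player 1 against L: payoffs 60, 87, 47 → best response Middle.
Player 1 against C: payoffs 95, 58, 37 → best response Top.
Player 1 against R: payoffs 74, 17, 95 → best response Bottom.
Player 2 against Top: payoffs 87, 41, 80 → best response L.
Player 2 against Middle: payoffs 60, 65, 32 → best response C.
Player 2 against Bottom: payoffs 18, 57, 14 → best response C.
No profile is a mutual best response for all players.

There is no pure-strategy Nash equilibrium.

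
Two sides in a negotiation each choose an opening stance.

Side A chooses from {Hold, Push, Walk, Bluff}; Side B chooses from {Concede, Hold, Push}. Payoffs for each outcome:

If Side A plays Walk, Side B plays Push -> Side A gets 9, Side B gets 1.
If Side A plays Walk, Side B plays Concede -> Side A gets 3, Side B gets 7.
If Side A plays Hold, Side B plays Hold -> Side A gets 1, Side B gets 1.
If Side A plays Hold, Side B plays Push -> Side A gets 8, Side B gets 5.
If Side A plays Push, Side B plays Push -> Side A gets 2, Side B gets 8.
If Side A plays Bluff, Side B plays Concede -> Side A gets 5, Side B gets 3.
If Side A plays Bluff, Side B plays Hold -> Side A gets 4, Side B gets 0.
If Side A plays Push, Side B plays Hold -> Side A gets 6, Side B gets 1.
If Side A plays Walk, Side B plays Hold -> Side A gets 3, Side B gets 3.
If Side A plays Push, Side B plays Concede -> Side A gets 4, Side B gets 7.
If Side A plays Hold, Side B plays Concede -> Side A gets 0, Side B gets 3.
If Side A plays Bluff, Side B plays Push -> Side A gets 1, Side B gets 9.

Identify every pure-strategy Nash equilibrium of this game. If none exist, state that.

Side A against Concede: payoffs 0, 4, 3, 5 → best response Bluff.
Side A against Hold: payoffs 1, 6, 3, 4 → best response Push.
Side A against Push: payoffs 8, 2, 9, 1 → best response Walk.
Side B against Hold: payoffs 3, 1, 5 → best response Push.
Side B against Push: payoffs 7, 1, 8 → best response Push.
Side B against Walk: payoffs 7, 3, 1 → best response Concede.
Side B against Bluff: payoffs 3, 0, 9 → best response Push.
No profile is a mutual best response for all players.

none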